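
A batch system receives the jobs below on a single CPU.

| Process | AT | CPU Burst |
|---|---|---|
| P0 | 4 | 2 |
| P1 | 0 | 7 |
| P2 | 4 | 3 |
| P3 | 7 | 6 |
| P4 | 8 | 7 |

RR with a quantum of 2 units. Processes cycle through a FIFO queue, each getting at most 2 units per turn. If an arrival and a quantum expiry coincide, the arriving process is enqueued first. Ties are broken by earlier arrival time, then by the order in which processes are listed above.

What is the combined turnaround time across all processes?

61

Timeline: | P1 0-4 | P0 4-6 | P2 6-8 | P1 8-10 | P3 10-12 | P4 12-14 | P2 14-15 | P1 15-16 | P3 16-18 | P4 18-20 | P3 20-22 | P4 22-25 |
Completion: P0=6  P1=16  P2=15  P3=22  P4=25
Turnaround (C−A): P0=2  P1=16  P2=11  P3=15  P4=17
Turnaround = completion − arrival: P0=2, P1=16, P2=11, P3=15, P4=17
Total turnaround = 2 + 16 + 11 + 15 + 17 = 61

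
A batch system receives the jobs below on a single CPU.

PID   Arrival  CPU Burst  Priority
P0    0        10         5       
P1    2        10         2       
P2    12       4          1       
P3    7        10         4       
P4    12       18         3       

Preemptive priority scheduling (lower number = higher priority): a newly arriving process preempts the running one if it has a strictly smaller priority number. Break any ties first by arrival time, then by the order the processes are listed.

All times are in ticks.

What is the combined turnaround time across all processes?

125

Timeline: | P0 0-2 | P1 2-12 | P2 12-16 | P4 16-34 | P3 34-44 | P0 44-52 |
Completion: P0=52  P1=12  P2=16  P3=44  P4=34
Turnaround (C−A): P0=52  P1=10  P2=4  P3=37  P4=22
Turnaround = completion − arrival: P0=52, P1=10, P2=4, P3=37, P4=22
Total turnaround = 52 + 10 + 4 + 37 + 22 = 125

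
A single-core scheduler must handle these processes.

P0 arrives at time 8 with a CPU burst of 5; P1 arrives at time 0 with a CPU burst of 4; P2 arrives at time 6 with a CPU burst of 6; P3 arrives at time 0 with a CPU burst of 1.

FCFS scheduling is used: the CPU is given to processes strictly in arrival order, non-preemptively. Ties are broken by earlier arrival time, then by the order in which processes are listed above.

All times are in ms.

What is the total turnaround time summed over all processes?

Timeline: | P1 0-4 | P3 4-5 | idle 5-6 | P2 6-12 | P0 12-17 |
Completion: P0=17  P1=4  P2=12  P3=5
Turnaround (C−A): P0=9  P1=4  P2=6  P3=5
Turnaround = completion − arrival: P0=9, P1=4, P2=6, P3=5
Total turnaround = 9 + 4 + 6 + 5 = 24

24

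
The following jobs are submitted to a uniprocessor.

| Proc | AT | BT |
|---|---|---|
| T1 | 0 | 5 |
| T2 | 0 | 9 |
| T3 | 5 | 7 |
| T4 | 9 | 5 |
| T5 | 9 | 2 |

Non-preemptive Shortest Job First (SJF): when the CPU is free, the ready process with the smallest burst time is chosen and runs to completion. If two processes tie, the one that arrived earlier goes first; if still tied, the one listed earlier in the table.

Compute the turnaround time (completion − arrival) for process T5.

5

Schedule: | T1 0-5 | T3 5-12 | T5 12-14 | T4 14-19 | T2 19-28 |
Completion: T1=5  T2=28  T3=12  T4=19  T5=14
Turnaround (C−A): T1=5  T2=28  T3=7  T4=10  T5=5
Turnaround(T5) = completion − arrival = 14 − 9 = 5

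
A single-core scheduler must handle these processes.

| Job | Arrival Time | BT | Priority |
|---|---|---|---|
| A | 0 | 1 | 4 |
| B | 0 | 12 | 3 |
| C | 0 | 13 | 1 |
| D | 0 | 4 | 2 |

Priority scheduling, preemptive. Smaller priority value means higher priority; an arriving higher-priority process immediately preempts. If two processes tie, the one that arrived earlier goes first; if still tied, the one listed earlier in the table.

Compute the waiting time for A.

29

Timeline: | C 0-13 | D 13-17 | B 17-29 | A 29-30 |
Completion: A=30  B=29  C=13  D=17
Turnaround (C−A): A=30  B=29  C=13  D=17
Waiting(A) = turnaround − burst = 30 − 1 = 29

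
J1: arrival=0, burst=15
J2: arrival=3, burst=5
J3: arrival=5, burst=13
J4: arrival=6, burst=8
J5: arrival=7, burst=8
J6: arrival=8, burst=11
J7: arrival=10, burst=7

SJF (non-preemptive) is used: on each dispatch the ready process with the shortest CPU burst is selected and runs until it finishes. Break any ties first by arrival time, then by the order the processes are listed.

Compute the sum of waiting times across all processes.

Timeline: | J1 0-15 | J2 15-20 | J7 20-27 | J4 27-35 | J5 35-43 | J6 43-54 | J3 54-67 |
Completion: J1=15  J2=20  J3=67  J4=35  J5=43  J6=54  J7=27
Waiting = turnaround − burst: J1=0, J2=12, J3=49, J4=21, J5=28, J6=35, J7=10
Total waiting = 0 + 12 + 49 + 21 + 28 + 35 + 10 = 155

155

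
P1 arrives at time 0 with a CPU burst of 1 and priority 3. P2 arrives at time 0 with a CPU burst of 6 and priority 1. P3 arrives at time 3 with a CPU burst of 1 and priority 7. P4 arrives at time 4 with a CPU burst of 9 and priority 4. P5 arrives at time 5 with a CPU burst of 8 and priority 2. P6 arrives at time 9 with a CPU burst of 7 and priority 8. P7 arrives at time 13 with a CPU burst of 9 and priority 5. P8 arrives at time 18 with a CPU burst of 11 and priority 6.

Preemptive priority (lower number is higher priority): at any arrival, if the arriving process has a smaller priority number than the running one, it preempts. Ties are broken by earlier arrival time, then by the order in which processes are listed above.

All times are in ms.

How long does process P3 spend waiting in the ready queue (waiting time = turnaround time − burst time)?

Gantt: | P2 0-6 | P5 6-14 | P1 14-15 | P4 15-24 | P7 24-33 | P8 33-44 | P3 44-45 | P6 45-52 |
Completion: P1=15  P2=6  P3=45  P4=24  P5=14  P6=52  P7=33  P8=44
Turnaround (C−A): P1=15  P2=6  P3=42  P4=20  P5=9  P6=43  P7=20  P8=26
Waiting(P3) = turnaround − burst = 42 − 1 = 41

41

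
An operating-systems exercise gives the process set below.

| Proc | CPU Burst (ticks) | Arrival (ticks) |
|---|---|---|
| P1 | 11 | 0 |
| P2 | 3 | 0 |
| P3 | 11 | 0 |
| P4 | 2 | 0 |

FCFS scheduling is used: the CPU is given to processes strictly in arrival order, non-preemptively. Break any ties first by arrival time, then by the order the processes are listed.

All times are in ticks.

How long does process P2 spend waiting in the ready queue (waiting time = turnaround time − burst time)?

11

Schedule: | P1 0-11 | P2 11-14 | P3 14-25 | P4 25-27 |
Completion: P1=11  P2=14  P3=25  P4=27
Turnaround (C−A): P1=11  P2=14  P3=25  P4=27
Waiting(P2) = turnaround − burst = 14 − 3 = 11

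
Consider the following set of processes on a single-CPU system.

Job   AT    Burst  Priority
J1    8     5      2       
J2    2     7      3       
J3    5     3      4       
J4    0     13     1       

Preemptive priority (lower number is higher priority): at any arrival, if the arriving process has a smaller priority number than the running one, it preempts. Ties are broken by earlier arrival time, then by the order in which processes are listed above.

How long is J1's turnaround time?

Gantt: | J4 0-13 | J1 13-18 | J2 18-25 | J3 25-28 |
Completion: J1=18  J2=25  J3=28  J4=13
Turnaround (C−A): J1=10  J2=23  J3=23  J4=13
Turnaround(J1) = completion − arrival = 18 − 8 = 10

10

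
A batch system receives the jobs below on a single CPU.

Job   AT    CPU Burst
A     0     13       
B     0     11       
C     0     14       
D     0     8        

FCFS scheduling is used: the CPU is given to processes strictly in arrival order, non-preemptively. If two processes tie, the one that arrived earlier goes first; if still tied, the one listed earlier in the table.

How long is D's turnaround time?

Timeline: | A 0-13 | B 13-24 | C 24-38 | D 38-46 |
Completion: A=13  B=24  C=38  D=46
Turnaround (C−A): A=13  B=24  C=38  D=46
Turnaround(D) = completion − arrival = 46 − 0 = 46

46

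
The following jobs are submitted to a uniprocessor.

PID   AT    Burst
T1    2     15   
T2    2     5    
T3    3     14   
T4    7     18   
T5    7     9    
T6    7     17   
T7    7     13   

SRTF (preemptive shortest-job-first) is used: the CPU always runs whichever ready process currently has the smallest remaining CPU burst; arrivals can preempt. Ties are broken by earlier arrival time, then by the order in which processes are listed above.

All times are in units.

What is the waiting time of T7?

9

Gantt: | idle 0-2 | T2 2-7 | T5 7-16 | T7 16-29 | T3 29-43 | T1 43-58 | T6 58-75 | T4 75-93 |
Completion: T1=58  T2=7  T3=43  T4=93  T5=16  T6=75  T7=29
Turnaround (C−A): T1=56  T2=5  T3=40  T4=86  T5=9  T6=68  T7=22
Waiting(T7) = turnaround − burst = 22 − 13 = 9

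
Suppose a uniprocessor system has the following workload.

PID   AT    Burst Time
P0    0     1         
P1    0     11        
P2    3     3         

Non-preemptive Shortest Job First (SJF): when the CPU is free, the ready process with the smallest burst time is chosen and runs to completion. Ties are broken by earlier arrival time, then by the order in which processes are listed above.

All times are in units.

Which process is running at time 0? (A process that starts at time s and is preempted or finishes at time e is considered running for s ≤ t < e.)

Schedule: | P0 0-1 | P1 1-12 | P2 12-15 |
Completion: P0=1  P1=12  P2=15
Turnaround (C−A): P0=1  P1=12  P2=12

P0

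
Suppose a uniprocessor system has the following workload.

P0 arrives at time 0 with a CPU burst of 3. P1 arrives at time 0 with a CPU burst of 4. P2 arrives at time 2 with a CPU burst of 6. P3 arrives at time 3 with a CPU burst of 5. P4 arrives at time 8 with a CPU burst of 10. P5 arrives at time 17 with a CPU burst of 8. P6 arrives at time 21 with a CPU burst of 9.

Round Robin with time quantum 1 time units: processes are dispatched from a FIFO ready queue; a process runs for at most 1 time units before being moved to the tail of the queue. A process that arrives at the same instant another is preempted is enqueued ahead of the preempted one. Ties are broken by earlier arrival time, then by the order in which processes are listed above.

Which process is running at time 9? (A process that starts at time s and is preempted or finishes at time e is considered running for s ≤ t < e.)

P3

Gantt: | P0 0-1 | P1 1-2 | P0 2-3 | P2 3-4 | P1 4-5 | P3 5-6 | P0 6-7 | P2 7-8 | P1 8-9 | P3 9-10 | P4 10-11 | P2 11-12 | P1 12-13 | P3 13-14 | P4 14-15 | P2 15-16 | P3 16-17 | P4 17-18 | P2 18-19 | P5 19-20 | P3 20-21 | P4 21-22 | P2 22-23 | P5 23-24 | P6 24-25 | P4 25-26 | P5 26-27 | P6 27-28 | P4 28-29 | P5 29-30 | P6 30-31 | P4 31-32 | P5 32-33 | P6 33-34 | P4 34-35 | P5 35-36 | P6 36-37 | P4 37-38 | P5 38-39 | P6 39-40 | P4 40-41 | P5 41-42 | P6 42-45 |
Completion: P0=7  P1=13  P2=23  P3=21  P4=41  P5=42  P6=45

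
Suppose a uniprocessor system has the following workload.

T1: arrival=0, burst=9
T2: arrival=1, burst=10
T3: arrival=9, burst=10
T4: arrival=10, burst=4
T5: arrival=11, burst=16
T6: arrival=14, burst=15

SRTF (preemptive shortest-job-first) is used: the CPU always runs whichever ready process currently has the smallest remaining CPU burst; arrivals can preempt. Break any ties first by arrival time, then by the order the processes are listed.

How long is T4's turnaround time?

4

Gantt: | T1 0-9 | T2 9-10 | T4 10-14 | T2 14-23 | T3 23-33 | T6 33-48 | T5 48-64 |
Completion: T1=9  T2=23  T3=33  T4=14  T5=64  T6=48
Turnaround (C−A): T1=9  T2=22  T3=24  T4=4  T5=53  T6=34
Turnaround(T4) = completion − arrival = 14 − 10 = 4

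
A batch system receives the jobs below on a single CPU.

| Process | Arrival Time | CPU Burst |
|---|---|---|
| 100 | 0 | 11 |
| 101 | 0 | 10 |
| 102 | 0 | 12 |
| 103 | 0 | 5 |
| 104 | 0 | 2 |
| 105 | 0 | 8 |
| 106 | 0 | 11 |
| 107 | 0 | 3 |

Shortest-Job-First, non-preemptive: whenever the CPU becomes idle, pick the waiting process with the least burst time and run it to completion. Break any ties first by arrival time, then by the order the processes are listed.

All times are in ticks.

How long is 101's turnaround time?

28

Schedule: | 104 0-2 | 107 2-5 | 103 5-10 | 105 10-18 | 101 18-28 | 100 28-39 | 106 39-50 | 102 50-62 |
Completion: 100=39  101=28  102=62  103=10  104=2  105=18  106=50  107=5
Turnaround(101) = completion − arrival = 28 − 0 = 28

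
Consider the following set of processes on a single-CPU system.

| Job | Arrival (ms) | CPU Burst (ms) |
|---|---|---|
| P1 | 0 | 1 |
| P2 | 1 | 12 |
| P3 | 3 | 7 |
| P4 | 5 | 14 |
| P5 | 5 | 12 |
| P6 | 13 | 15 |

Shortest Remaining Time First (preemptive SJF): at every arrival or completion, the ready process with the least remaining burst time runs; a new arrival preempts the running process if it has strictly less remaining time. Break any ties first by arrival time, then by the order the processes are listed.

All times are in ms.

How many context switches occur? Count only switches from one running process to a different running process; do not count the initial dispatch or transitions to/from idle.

Gantt: | P1 0-1 | P2 1-3 | P3 3-10 | P2 10-20 | P5 20-32 | P4 32-46 | P6 46-61 |
Completion: P1=1  P2=20  P3=10  P4=46  P5=32  P6=61
Turnaround (C−A): P1=1  P2=19  P3=7  P4=41  P5=27  P6=48

6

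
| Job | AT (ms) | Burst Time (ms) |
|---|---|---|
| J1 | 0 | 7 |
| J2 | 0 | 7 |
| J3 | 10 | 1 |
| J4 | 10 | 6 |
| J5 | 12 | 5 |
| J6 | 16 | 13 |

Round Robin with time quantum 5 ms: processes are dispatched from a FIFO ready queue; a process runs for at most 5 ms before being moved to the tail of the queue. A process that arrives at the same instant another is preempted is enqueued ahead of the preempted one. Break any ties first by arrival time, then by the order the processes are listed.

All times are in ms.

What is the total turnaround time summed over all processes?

92

Gantt: | J1 0-5 | J2 5-10 | J1 10-12 | J3 12-13 | J4 13-18 | J2 18-20 | J5 20-25 | J6 25-30 | J4 30-31 | J6 31-39 |
Completion: J1=12  J2=20  J3=13  J4=31  J5=25  J6=39
Turnaround (C−A): J1=12  J2=20  J3=3  J4=21  J5=13  J6=23
Turnaround = completion − arrival: J1=12, J2=20, J3=3, J4=21, J5=13, J6=23
Total turnaround = 12 + 20 + 3 + 21 + 13 + 23 = 92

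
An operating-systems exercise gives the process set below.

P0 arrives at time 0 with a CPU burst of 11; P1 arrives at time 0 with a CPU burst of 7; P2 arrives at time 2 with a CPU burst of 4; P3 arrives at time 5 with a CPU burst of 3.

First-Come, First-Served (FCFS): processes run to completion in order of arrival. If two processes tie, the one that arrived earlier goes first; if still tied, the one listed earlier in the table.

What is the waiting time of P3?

Gantt: | P0 0-11 | P1 11-18 | P2 18-22 | P3 22-25 |
Completion: P0=11  P1=18  P2=22  P3=25
Waiting(P3) = turnaround − burst = 20 − 3 = 17

17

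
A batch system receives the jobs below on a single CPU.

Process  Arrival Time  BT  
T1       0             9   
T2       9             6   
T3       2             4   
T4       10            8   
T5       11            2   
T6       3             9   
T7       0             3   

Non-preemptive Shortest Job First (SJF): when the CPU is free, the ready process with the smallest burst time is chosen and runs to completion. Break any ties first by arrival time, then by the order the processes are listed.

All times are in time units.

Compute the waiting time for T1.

7

Timeline: | T7 0-3 | T3 3-7 | T1 7-16 | T5 16-18 | T2 18-24 | T4 24-32 | T6 32-41 |
Completion: T1=16  T2=24  T3=7  T4=32  T5=18  T6=41  T7=3
Turnaround (C−A): T1=16  T2=15  T3=5  T4=22  T5=7  T6=38  T7=3
Waiting(T1) = turnaround − burst = 16 − 9 = 7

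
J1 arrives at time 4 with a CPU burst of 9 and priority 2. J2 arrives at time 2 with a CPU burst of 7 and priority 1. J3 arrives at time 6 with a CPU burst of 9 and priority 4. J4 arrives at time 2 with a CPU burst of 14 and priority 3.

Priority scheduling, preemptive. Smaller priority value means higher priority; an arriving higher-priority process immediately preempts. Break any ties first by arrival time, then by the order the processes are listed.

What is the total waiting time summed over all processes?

Gantt: | idle 0-2 | J2 2-9 | J1 9-18 | J4 18-32 | J3 32-41 |
Completion: J1=18  J2=9  J3=41  J4=32
Turnaround (C−A): J1=14  J2=7  J3=35  J4=30
Waiting = turnaround − burst: J1=5, J2=0, J3=26, J4=16
Total waiting = 5 + 0 + 26 + 16 = 47

47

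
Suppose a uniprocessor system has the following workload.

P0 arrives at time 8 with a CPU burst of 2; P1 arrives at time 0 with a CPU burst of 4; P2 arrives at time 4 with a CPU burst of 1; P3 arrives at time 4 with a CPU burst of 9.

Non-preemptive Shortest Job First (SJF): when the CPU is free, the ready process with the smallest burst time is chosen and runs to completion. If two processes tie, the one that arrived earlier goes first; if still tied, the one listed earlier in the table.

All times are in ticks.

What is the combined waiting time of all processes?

7

Timeline: | P1 0-4 | P2 4-5 | P3 5-14 | P0 14-16 |
Completion: P0=16  P1=4  P2=5  P3=14
Waiting = turnaround − burst: P0=6, P1=0, P2=0, P3=1
Total waiting = 6 + 0 + 0 + 1 = 7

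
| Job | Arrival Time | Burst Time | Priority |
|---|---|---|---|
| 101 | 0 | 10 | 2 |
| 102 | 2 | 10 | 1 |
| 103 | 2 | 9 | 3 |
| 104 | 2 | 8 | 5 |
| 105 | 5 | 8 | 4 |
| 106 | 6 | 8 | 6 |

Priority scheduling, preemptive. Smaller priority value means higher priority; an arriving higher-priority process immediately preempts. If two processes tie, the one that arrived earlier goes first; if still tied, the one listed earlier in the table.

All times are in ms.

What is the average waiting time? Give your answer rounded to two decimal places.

Timeline: | 101 0-2 | 102 2-12 | 101 12-20 | 103 20-29 | 105 29-37 | 104 37-45 | 106 45-53 |
Completion: 101=20  102=12  103=29  104=45  105=37  106=53
Turnaround (C−A): 101=20  102=10  103=27  104=43  105=32  106=47
Waiting times: 101=10, 102=0, 103=18, 104=35, 105=24, 106=39
Average waiting = (10+0+18+35+24+39) / 6 = 126/6 = 21.00

21.00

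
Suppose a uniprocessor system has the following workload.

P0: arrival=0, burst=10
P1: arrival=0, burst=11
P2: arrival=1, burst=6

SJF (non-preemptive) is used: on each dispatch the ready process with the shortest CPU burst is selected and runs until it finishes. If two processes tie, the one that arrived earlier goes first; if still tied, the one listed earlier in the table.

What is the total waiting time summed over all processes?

Gantt: | P0 0-10 | P2 10-16 | P1 16-27 |
Completion: P0=10  P1=27  P2=16
Waiting = turnaround − burst: P0=0, P1=16, P2=9
Total waiting = 0 + 16 + 9 = 25

25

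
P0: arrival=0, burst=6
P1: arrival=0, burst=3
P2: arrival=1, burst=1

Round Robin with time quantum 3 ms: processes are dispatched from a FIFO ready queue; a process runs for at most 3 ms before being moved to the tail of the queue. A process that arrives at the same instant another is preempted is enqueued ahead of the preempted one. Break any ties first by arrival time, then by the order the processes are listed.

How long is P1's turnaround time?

Gantt: | P0 0-3 | P1 3-6 | P2 6-7 | P0 7-10 |
Completion: P0=10  P1=6  P2=7
Turnaround(P1) = completion − arrival = 6 − 0 = 6

6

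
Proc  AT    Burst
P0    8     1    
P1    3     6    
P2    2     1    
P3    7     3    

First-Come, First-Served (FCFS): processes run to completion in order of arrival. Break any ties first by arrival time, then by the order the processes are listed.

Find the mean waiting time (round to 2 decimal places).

1.50

Gantt: | idle 0-2 | P2 2-3 | P1 3-9 | P3 9-12 | P0 12-13 |
Completion: P0=13  P1=9  P2=3  P3=12
Turnaround (C−A): P0=5  P1=6  P2=1  P3=5
Waiting times: P0=4, P1=0, P2=0, P3=2
Average waiting = (4+0+0+2) / 4 = 6/4 = 1.50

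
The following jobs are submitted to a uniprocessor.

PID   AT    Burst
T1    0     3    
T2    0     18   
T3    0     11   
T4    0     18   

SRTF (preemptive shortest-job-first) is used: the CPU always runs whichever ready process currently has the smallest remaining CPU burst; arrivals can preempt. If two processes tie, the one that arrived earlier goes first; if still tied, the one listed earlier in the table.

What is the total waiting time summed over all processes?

49

Schedule: | T1 0-3 | T3 3-14 | T2 14-32 | T4 32-50 |
Completion: T1=3  T2=32  T3=14  T4=50
Turnaround (C−A): T1=3  T2=32  T3=14  T4=50
Waiting = turnaround − burst: T1=0, T2=14, T3=3, T4=32
Total waiting = 0 + 14 + 3 + 32 = 49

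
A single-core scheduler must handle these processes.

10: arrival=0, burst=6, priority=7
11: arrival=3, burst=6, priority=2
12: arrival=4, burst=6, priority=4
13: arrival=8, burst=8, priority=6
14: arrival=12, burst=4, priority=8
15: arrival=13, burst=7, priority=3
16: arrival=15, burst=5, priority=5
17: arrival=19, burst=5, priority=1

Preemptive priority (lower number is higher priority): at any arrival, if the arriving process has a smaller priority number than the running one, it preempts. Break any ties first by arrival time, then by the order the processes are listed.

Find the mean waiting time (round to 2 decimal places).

Timeline: | 10 0-3 | 11 3-9 | 12 9-13 | 15 13-19 | 17 19-24 | 15 24-25 | 12 25-27 | 16 27-32 | 13 32-40 | 10 40-43 | 14 43-47 |
Completion: 10=43  11=9  12=27  13=40  14=47  15=25  16=32  17=24
Waiting times: 10=37, 11=0, 12=17, 13=24, 14=31, 15=5, 16=12, 17=0
Average waiting = (37+0+17+24+31+5+12+0) / 8 = 126/8 = 15.75

15.75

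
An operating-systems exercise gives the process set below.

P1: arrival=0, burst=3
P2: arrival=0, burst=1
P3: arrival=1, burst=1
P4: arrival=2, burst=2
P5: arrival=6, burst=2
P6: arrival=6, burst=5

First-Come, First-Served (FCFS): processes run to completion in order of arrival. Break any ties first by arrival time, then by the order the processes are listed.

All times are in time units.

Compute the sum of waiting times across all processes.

13

Schedule: | P1 0-3 | P2 3-4 | P3 4-5 | P4 5-7 | P5 7-9 | P6 9-14 |
Completion: P1=3  P2=4  P3=5  P4=7  P5=9  P6=14
Turnaround (C−A): P1=3  P2=4  P3=4  P4=5  P5=3  P6=8
Waiting = turnaround − burst: P1=0, P2=3, P3=3, P4=3, P5=1, P6=3
Total waiting = 0 + 3 + 3 + 3 + 1 + 3 = 13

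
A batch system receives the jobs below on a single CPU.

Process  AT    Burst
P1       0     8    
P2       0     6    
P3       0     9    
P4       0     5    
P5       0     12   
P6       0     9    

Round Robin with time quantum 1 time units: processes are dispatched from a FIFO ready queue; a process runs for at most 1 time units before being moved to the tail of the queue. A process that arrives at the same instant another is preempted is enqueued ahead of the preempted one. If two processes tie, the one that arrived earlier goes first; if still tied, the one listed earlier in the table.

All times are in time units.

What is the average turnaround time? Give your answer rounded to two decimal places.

39.83

Schedule: | P1 0-1 | P2 1-2 | P3 2-3 | P4 3-4 | P5 4-5 | P6 5-6 | P1 6-7 | P2 7-8 | P3 8-9 | P4 9-10 | P5 10-11 | P6 11-12 | P1 12-13 | P2 13-14 | P3 14-15 | P4 15-16 | P5 16-17 | P6 17-18 | P1 18-19 | P2 19-20 | P3 20-21 | P4 21-22 | P5 22-23 | P6 23-24 | P1 24-25 | P2 25-26 | P3 26-27 | P4 27-28 | P5 28-29 | P6 29-30 | P1 30-31 | P2 31-32 | P3 32-33 | P5 33-34 | P6 34-35 | P1 35-36 | P3 36-37 | P5 37-38 | P6 38-39 | P1 39-40 | P3 40-41 | P5 41-42 | P6 42-43 | P3 43-44 | P5 44-45 | P6 45-46 | P5 46-49 |
Completion: P1=40  P2=32  P3=44  P4=28  P5=49  P6=46
Turnaround times: P1=40, P2=32, P3=44, P4=28, P5=49, P6=46
Average turnaround = (40+32+44+28+49+46) / 6 = 239/6 = 39.83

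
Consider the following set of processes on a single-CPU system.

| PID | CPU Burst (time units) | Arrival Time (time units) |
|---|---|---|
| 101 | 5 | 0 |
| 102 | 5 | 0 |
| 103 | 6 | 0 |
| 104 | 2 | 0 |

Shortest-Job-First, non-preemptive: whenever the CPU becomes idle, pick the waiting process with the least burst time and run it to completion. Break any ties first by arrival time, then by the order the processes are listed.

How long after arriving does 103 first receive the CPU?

12

Schedule: | 104 0-2 | 101 2-7 | 102 7-12 | 103 12-18 |
Completion: 101=7  102=12  103=18  104=2
Response(103) = first start − arrival = 12 − 0 = 12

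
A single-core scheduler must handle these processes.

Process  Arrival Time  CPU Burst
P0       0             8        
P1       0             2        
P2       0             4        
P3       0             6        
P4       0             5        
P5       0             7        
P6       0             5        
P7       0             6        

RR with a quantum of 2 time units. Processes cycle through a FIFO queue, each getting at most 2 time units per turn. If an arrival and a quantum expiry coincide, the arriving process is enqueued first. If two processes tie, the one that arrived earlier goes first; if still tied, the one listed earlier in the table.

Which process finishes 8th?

P5

Timeline: | P0 0-2 | P1 2-4 | P2 4-6 | P3 6-8 | P4 8-10 | P5 10-12 | P6 12-14 | P7 14-16 | P0 16-18 | P2 18-20 | P3 20-22 | P4 22-24 | P5 24-26 | P6 26-28 | P7 28-30 | P0 30-32 | P3 32-34 | P4 34-35 | P5 35-37 | P6 37-38 | P7 38-40 | P0 40-42 | P5 42-43 |
Completion: P0=42  P1=4  P2=20  P3=34  P4=35  P5=43  P6=38  P7=40
Finish order: P1 → P2 → P3 → P4 → P6 → P7 → P0 → P5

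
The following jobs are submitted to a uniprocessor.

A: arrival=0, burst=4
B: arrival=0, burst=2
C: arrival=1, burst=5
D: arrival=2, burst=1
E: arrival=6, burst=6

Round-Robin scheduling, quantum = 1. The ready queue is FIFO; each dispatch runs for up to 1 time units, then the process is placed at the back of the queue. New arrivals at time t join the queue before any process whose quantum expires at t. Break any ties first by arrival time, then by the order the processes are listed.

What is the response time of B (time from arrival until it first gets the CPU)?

1

Schedule: | A 0-1 | B 1-2 | C 2-3 | A 3-4 | D 4-5 | B 5-6 | C 6-7 | A 7-8 | E 8-9 | C 9-10 | A 10-11 | E 11-12 | C 12-13 | E 13-14 | C 14-15 | E 15-18 |
Completion: A=11  B=6  C=15  D=5  E=18
Turnaround (C−A): A=11  B=6  C=14  D=3  E=12
Response(B) = first start − arrival = 1 − 0 = 1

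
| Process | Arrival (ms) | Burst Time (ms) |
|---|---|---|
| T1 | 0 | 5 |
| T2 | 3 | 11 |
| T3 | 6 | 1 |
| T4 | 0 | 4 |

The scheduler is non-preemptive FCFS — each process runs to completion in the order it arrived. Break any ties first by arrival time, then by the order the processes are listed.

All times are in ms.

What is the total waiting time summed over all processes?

Gantt: | T1 0-5 | T4 5-9 | T2 9-20 | T3 20-21 |
Completion: T1=5  T2=20  T3=21  T4=9
Turnaround (C−A): T1=5  T2=17  T3=15  T4=9
Waiting = turnaround − burst: T1=0, T2=6, T3=14, T4=5
Total waiting = 0 + 6 + 14 + 5 = 25

25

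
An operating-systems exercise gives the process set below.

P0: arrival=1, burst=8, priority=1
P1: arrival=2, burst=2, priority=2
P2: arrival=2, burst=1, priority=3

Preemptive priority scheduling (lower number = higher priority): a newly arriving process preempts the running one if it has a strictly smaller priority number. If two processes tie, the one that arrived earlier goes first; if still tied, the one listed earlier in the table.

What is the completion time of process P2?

12

Timeline: | idle 0-1 | P0 1-9 | P1 9-11 | P2 11-12 |
Completion: P0=9  P1=11  P2=12
Turnaround (C−A): P0=8  P1=9  P2=10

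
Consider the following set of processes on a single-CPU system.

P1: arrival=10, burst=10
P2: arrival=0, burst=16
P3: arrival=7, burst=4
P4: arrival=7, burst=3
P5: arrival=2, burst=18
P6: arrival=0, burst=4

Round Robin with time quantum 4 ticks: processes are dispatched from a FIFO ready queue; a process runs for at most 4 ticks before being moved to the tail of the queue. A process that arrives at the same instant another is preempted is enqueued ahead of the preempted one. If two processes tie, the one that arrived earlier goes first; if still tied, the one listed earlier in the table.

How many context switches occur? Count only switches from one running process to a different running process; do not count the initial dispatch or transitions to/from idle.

13

Gantt: | P2 0-4 | P6 4-8 | P5 8-12 | P2 12-16 | P3 16-20 | P4 20-23 | P1 23-27 | P5 27-31 | P2 31-35 | P1 35-39 | P5 39-43 | P2 43-47 | P1 47-49 | P5 49-55 |
Completion: P1=49  P2=47  P3=20  P4=23  P5=55  P6=8
Turnaround (C−A): P1=39  P2=47  P3=13  P4=16  P5=53  P6=8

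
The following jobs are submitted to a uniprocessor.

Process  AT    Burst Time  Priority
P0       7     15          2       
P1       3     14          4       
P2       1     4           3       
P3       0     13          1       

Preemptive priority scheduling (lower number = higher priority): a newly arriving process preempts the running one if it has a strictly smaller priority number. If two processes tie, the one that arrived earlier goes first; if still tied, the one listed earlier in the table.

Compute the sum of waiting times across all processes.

62

Gantt: | P3 0-13 | P0 13-28 | P2 28-32 | P1 32-46 |
Completion: P0=28  P1=46  P2=32  P3=13
Waiting = turnaround − burst: P0=6, P1=29, P2=27, P3=0
Total waiting = 6 + 29 + 27 + 0 = 62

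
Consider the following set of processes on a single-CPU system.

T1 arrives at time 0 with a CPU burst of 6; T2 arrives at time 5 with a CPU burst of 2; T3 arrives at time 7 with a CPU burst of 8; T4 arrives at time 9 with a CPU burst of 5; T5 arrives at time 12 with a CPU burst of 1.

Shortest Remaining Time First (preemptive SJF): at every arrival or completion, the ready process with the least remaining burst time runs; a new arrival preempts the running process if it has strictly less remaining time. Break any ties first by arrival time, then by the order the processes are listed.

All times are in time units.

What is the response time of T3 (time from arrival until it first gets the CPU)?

1

Timeline: | T1 0-6 | T2 6-8 | T3 8-9 | T4 9-12 | T5 12-13 | T4 13-15 | T3 15-22 |
Completion: T1=6  T2=8  T3=22  T4=15  T5=13
Response(T3) = first start − arrival = 8 − 7 = 1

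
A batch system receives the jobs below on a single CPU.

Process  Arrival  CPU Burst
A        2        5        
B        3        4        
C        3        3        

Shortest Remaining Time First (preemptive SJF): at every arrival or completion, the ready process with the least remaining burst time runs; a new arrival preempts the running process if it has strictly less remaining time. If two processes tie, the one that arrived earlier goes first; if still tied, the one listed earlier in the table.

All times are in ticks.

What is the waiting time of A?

3

Gantt: | idle 0-2 | A 2-3 | C 3-6 | A 6-10 | B 10-14 |
Completion: A=10  B=14  C=6
Turnaround (C−A): A=8  B=11  C=3
Waiting(A) = turnaround − burst = 8 − 5 = 3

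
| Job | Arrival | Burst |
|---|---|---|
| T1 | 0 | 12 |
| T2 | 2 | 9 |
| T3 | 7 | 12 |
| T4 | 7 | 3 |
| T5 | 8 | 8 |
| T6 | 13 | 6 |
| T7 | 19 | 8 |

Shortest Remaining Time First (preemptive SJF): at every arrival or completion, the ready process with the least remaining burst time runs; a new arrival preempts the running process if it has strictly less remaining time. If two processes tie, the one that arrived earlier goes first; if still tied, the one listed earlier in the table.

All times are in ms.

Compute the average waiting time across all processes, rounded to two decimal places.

Timeline: | T1 0-2 | T2 2-7 | T4 7-10 | T2 10-14 | T6 14-20 | T5 20-28 | T7 28-36 | T1 36-46 | T3 46-58 |
Completion: T1=46  T2=14  T3=58  T4=10  T5=28  T6=20  T7=36
Turnaround (C−A): T1=46  T2=12  T3=51  T4=3  T5=20  T6=7  T7=17
Waiting times: T1=34, T2=3, T3=39, T4=0, T5=12, T6=1, T7=9
Average waiting = (34+3+39+0+12+1+9) / 7 = 98/7 = 14.00

14.00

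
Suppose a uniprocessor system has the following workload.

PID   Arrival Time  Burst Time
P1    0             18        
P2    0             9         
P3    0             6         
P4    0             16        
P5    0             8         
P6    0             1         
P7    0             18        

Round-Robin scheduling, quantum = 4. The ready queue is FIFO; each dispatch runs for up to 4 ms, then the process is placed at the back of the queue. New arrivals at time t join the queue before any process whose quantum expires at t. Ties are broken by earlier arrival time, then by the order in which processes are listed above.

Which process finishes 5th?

P4

Schedule: | P1 0-4 | P2 4-8 | P3 8-12 | P4 12-16 | P5 16-20 | P6 20-21 | P7 21-25 | P1 25-29 | P2 29-33 | P3 33-35 | P4 35-39 | P5 39-43 | P7 43-47 | P1 47-51 | P2 51-52 | P4 52-56 | P7 56-60 | P1 60-64 | P4 64-68 | P7 68-72 | P1 72-74 | P7 74-76 |
Completion: P1=74  P2=52  P3=35  P4=68  P5=43  P6=21  P7=76
Finish order: P6 → P3 → P5 → P2 → P4 → P1 → P7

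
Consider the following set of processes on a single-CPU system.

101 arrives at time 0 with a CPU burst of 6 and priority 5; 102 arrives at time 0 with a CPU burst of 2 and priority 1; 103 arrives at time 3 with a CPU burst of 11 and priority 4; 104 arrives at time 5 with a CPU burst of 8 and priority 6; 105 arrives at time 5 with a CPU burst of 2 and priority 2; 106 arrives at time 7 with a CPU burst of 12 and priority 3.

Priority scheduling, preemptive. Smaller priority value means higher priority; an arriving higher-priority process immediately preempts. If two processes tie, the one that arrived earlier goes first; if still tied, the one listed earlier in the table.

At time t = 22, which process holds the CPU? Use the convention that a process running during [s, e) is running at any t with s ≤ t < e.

Schedule: | 102 0-2 | 101 2-3 | 103 3-5 | 105 5-7 | 106 7-19 | 103 19-28 | 101 28-33 | 104 33-41 |
Completion: 101=33  102=2  103=28  104=41  105=7  106=19
Turnaround (C−A): 101=33  102=2  103=25  104=36  105=2  106=12

103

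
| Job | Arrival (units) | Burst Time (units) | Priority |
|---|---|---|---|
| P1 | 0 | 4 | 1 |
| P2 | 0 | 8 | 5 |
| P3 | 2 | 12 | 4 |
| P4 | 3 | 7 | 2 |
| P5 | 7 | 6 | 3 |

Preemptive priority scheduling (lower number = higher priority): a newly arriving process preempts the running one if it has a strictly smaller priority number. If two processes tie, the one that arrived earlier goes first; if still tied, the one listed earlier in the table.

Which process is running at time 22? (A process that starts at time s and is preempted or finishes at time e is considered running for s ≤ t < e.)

P3

Schedule: | P1 0-4 | P4 4-11 | P5 11-17 | P3 17-29 | P2 29-37 |
Completion: P1=4  P2=37  P3=29  P4=11  P5=17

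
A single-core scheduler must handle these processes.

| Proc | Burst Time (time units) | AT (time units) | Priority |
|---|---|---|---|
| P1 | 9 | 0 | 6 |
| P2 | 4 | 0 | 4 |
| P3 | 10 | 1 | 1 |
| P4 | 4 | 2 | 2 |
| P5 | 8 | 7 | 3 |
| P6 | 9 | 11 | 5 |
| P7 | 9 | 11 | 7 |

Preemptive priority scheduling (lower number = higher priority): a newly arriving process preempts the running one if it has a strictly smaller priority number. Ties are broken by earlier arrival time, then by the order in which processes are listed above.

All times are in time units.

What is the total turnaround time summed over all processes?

175

Gantt: | P2 0-1 | P3 1-11 | P4 11-15 | P5 15-23 | P2 23-26 | P6 26-35 | P1 35-44 | P7 44-53 |
Completion: P1=44  P2=26  P3=11  P4=15  P5=23  P6=35  P7=53
Turnaround (C−A): P1=44  P2=26  P3=10  P4=13  P5=16  P6=24  P7=42
Turnaround = completion − arrival: P1=44, P2=26, P3=10, P4=13, P5=16, P6=24, P7=42
Total turnaround = 44 + 26 + 10 + 13 + 16 + 24 + 42 = 175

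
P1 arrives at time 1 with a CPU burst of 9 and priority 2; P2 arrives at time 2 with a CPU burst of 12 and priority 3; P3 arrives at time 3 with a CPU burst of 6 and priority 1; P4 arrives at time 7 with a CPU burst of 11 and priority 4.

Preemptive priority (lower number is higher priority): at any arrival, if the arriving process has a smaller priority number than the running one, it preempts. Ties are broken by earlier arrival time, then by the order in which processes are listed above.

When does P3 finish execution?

Timeline: | idle 0-1 | P1 1-3 | P3 3-9 | P1 9-16 | P2 16-28 | P4 28-39 |
Completion: P1=16  P2=28  P3=9  P4=39

9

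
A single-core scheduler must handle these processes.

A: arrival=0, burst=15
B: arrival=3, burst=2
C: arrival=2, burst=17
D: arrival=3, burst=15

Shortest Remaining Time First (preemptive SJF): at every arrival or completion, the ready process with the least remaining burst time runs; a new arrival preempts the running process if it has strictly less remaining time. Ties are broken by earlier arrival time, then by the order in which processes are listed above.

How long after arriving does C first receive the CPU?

Timeline: | A 0-3 | B 3-5 | A 5-17 | D 17-32 | C 32-49 |
Completion: A=17  B=5  C=49  D=32
Turnaround (C−A): A=17  B=2  C=47  D=29
Response(C) = first start − arrival = 32 − 2 = 30

30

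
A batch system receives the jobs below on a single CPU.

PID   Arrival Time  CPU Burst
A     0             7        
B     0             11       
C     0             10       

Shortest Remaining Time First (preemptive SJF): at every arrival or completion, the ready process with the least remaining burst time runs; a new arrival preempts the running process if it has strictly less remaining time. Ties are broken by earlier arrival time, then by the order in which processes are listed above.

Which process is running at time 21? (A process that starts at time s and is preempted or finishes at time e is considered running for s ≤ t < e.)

B

Schedule: | A 0-7 | C 7-17 | B 17-28 |
Completion: A=7  B=28  C=17
Turnaround (C−A): A=7  B=28  C=17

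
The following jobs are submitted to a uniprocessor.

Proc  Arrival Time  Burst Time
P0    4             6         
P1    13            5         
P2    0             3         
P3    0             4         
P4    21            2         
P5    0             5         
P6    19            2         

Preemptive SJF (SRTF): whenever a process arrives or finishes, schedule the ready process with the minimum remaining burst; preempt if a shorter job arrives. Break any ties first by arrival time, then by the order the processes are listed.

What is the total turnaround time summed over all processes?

54

Timeline: | P2 0-3 | P3 3-7 | P5 7-12 | P0 12-18 | P1 18-19 | P6 19-21 | P4 21-23 | P1 23-27 |
Completion: P0=18  P1=27  P2=3  P3=7  P4=23  P5=12  P6=21
Turnaround (C−A): P0=14  P1=14  P2=3  P3=7  P4=2  P5=12  P6=2
Turnaround = completion − arrival: P0=14, P1=14, P2=3, P3=7, P4=2, P5=12, P6=2
Total turnaround = 14 + 14 + 3 + 7 + 2 + 12 + 2 = 54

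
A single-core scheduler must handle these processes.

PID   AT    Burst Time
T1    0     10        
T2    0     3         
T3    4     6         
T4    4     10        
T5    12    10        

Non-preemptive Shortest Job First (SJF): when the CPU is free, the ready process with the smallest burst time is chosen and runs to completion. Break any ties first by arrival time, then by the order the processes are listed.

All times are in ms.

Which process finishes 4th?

Schedule: | T2 0-3 | T1 3-13 | T3 13-19 | T4 19-29 | T5 29-39 |
Completion: T1=13  T2=3  T3=19  T4=29  T5=39
Turnaround (C−A): T1=13  T2=3  T3=15  T4=25  T5=27
Finish order: T2 → T1 → T3 → T4 → T5

T4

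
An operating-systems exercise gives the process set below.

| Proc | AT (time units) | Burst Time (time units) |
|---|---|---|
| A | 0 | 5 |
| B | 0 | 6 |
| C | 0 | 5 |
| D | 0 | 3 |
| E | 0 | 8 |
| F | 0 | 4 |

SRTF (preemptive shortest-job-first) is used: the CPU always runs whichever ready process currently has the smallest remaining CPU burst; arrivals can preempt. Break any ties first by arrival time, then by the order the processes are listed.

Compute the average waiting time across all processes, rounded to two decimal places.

10.33

Schedule: | D 0-3 | F 3-7 | A 7-12 | C 12-17 | B 17-23 | E 23-31 |
Completion: A=12  B=23  C=17  D=3  E=31  F=7
Turnaround (C−A): A=12  B=23  C=17  D=3  E=31  F=7
Waiting times: A=7, B=17, C=12, D=0, E=23, F=3
Average waiting = (7+17+12+0+23+3) / 6 = 62/6 = 10.33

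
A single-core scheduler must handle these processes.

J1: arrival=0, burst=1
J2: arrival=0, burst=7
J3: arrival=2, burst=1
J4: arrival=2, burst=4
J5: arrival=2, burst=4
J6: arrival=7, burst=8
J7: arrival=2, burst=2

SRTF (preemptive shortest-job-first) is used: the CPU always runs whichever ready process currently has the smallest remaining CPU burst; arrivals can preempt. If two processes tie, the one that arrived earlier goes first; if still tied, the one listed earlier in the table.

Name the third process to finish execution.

J7

Gantt: | J1 0-1 | J2 1-2 | J3 2-3 | J7 3-5 | J4 5-9 | J5 9-13 | J2 13-19 | J6 19-27 |
Completion: J1=1  J2=19  J3=3  J4=9  J5=13  J6=27  J7=5
Turnaround (C−A): J1=1  J2=19  J3=1  J4=7  J5=11  J6=20  J7=3
Finish order: J1 → J3 → J7 → J4 → J5 → J2 → J6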